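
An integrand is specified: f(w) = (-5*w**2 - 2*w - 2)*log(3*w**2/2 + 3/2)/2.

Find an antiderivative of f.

An antiderivative is F(w) = -5*w**3*log(3*w**2/2 + 3/2)/6 + 5*w**3/9 - w**2*log(3*w**2/2 + 3/2)/2 + w**2/2 - w*log(3*w**2/2 + 3/2) + w/3 - log(w**2 + 1)/2 - atan(w)/3.

For F(w) to be correct the identity F'(w) - f(w) = 0 must hold.
Check: d/dw[-5*w**3*log(3*w**2/2 + 3/2)/6 + 5*w**3/9 - w**2*log(3*w**2/2 + 3/2)/2 + w**2/2 - w*log(3*w**2/2 + 3/2) + w/3 - log(w**2 + 1)/2 - atan(w)/3] = -5*w**2*log(w**2 + 1)/2 - 5*w**2*log(3)/2 + 5*w**2*log(2)/2 - w*log(w**2 + 1) - w*log(3) + w*log(2) - log(w**2 + 1) - log(3) + log(2), which equals f(w).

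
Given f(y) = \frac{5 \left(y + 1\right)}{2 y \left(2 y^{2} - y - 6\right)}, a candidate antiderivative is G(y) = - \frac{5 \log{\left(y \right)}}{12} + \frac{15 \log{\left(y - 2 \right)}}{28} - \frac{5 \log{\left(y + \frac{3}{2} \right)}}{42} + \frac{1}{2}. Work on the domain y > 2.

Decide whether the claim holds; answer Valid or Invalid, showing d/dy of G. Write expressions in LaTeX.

d/dy[G] = \frac{5 y + 5}{4 y^{3} - 2 y^{2} - 12 y}
This equals f(y) exactly, so the claim holds.

Valid - the claim checks out under differentiation.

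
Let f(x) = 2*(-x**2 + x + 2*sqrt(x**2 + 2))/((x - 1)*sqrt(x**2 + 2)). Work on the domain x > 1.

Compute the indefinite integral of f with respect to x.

F(x) = 2*(-sqrt(x**2 + 2) + 2*log(3*x - 3)) + C

A candidate is checked by its d/dx: the result must match f(x).
Check: d/dx[2*(-sqrt(x**2 + 2) + 2*log(3*x - 3))] = (-2*x**2 + 2*x + 4*sqrt(x**2 + 2))/(x*sqrt(x**2 + 2) - sqrt(x**2 + 2)), which equals f(x).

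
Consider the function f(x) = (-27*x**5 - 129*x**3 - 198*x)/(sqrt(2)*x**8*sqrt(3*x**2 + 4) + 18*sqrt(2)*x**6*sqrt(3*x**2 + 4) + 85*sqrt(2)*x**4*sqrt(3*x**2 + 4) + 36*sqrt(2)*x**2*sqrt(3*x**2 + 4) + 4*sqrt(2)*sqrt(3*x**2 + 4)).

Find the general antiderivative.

f has the shape u'v + uv' for u = sqrt(3*x**2/2 + 2) and v = 1/(x**4/3 + 3*x**2 + 2/3) — it is the derivative of the product u*v.
Check: d/dx[3*sqrt(2)*sqrt(3*x**2 + 4)/(2*(x**4 + 9*x**2 + 2))] = (-27*sqrt(2)*x**5 - 129*sqrt(2)*x**3 - 198*sqrt(2)*x)/(2*x**8*sqrt(3*x**2 + 4) + 36*x**6*sqrt(3*x**2 + 4) + 170*x**4*sqrt(3*x**2 + 4) + 72*x**2*sqrt(3*x**2 + 4) + 8*sqrt(3*x**2 + 4)), which equals f(x).

F(x) = 3*sqrt(2)*sqrt(3*x**2 + 4)/(2*(x**4 + 9*x**2 + 2)) + C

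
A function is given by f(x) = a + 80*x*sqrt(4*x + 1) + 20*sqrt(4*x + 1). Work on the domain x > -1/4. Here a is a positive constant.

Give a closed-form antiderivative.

An antiderivative is F(x) = a*x + 2*(4*x + 1)**(5/2).

Integrate term by term and add the pieces.
Check: d/dx[a*x + 2*(4*x + 1)**(5/2)] = a + 80*x*sqrt(4*x + 1) + 20*sqrt(4*x + 1) = f(x).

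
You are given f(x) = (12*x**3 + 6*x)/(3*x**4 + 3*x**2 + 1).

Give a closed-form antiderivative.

An antiderivative is F(x) = log(x**4 + x**2 + 1/3).

The substitution u = x**4 + x**2 + 1/3 works: f is exactly (dF/du)*(du/dx) for that inner function.
Check: d/dx[log(x**4 + x**2 + 1/3)] = (12*x**3 + 6*x)/(3*x**4 + 3*x**2 + 1) = f(x).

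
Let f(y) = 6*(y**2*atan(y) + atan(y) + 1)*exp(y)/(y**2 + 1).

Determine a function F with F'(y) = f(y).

f has the shape u'v + uv' for u = 6*atan(y) and v = exp(y) — it is the derivative of the product u*v.
Check: d/dy[6*exp(y)*atan(y)] = (6*y**2*exp(y)*atan(y) + 6*exp(y)*atan(y) + 6*exp(y))/(y**2 + 1), which equals f(y).

An antiderivative is F(y) = 6*exp(y)*atan(y).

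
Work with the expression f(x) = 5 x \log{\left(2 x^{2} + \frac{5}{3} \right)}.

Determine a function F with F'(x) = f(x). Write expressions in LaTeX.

Whatever form F(x) takes, F'(x) = f(x) is non-negotiable.
Check: d/dx[\frac{5 \left(6 x^{2} \log{\left(2 x^{2} + \frac{5}{3} \right)} - 6 x^{2} + 5 \log{\left(6 x^{2} + 5 \right)}\right)}{12}] = 5 x \log{\left(2 x^{2} + \frac{5}{3} \right)} = f(x).

An antiderivative is F(x) = \frac{5 \left(6 x^{2} \log{\left(2 x^{2} + \frac{5}{3} \right)} - 6 x^{2} + 5 \log{\left(6 x^{2} + 5 \right)}\right)}{12}.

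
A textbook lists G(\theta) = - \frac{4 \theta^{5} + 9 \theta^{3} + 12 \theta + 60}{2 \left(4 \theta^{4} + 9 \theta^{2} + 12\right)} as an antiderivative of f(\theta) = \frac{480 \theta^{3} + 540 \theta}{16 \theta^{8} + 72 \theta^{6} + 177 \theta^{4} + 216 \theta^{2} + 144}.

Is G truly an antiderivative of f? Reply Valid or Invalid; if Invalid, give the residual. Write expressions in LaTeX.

Invalid: d/d\theta[G] - f = - \frac{1}{2}, which is not 0.

d/d\theta[G] = \frac{- 16 \theta^{8} - 72 \theta^{6} - 177 \theta^{4} + 960 \theta^{3} - 216 \theta^{2} + 1080 \theta - 144}{32 \theta^{8} + 144 \theta^{6} + 354 \theta^{4} + 432 \theta^{2} + 288}
d/d\theta[G] - f(\theta) = - \frac{1}{2} != 0.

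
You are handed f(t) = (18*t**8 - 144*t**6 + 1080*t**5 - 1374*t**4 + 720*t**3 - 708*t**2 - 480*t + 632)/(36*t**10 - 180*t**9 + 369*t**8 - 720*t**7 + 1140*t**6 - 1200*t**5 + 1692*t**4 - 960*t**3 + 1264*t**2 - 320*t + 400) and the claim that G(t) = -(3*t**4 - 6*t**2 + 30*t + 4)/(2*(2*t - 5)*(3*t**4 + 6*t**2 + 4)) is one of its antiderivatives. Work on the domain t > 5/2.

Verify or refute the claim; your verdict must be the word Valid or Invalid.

d/dt[G] = (9*t**8 - 72*t**6 + 540*t**5 - 687*t**4 + 360*t**3 - 354*t**2 - 240*t + 316)/(36*t**10 - 180*t**9 + 369*t**8 - 720*t**7 + 1140*t**6 - 1200*t**5 + 1692*t**4 - 960*t**3 + 1264*t**2 - 320*t + 400)
d/dt[G] - f(t) = (-9*t**8 + 72*t**6 - 540*t**5 + 687*t**4 - 360*t**3 + 354*t**2 + 240*t - 316)/(36*t**10 - 180*t**9 + 369*t**8 - 720*t**7 + 1140*t**6 - 1200*t**5 + 1692*t**4 - 960*t**3 + 1264*t**2 - 320*t + 400) != 0.

Invalid: d/dt[G] - f = (-9*t**8 + 72*t**6 - 540*t**5 + 687*t**4 - 360*t**3 + 354*t**2 + 240*t - 316)/(36*t**10 - 180*t**9 + 369*t**8 - 720*t**7 + 1140*t**6 - 1200*t**5 + 1692*t**4 - 960*t**3 + 1264*t**2 - 320*t + 400), which is not 0.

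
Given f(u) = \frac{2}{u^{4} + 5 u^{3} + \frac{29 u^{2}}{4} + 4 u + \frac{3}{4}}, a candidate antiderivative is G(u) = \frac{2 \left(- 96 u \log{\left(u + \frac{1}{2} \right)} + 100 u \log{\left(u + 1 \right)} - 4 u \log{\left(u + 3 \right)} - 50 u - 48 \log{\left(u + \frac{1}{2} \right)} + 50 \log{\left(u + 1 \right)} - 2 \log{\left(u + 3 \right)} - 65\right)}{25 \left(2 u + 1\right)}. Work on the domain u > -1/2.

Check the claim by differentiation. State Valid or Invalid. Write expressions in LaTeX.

Valid. The derivative of G reproduces f.

d/du[G] = \frac{8}{4 u^{4} + 20 u^{3} + 29 u^{2} + 16 u + 3}
This equals f(u) exactly, so the claim holds.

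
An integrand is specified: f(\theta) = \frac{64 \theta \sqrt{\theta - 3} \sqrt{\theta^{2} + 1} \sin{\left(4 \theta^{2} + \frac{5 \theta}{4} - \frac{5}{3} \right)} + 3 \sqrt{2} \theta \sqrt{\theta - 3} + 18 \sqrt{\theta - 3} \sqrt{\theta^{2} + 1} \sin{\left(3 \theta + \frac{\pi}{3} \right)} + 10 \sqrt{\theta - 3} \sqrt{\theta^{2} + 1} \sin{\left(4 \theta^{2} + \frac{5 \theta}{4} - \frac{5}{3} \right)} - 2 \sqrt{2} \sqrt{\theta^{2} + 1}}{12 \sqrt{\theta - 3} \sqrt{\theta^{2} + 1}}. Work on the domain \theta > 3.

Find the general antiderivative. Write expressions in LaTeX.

F(\theta) = - \frac{\sqrt{2} \sqrt{\theta - 3}}{3} + \frac{\sqrt{2} \sqrt{\theta^{2} + 1}}{4} - \frac{\cos{\left(3 \theta + \frac{\pi}{3} \right)}}{2} - \frac{2 \cos{\left(4 \theta^{2} + \frac{5 \theta}{4} - \frac{5}{3} \right)}}{3} + C

Any candidate F(\theta) must reproduce f(\theta) exactly when differentiated.
Check: d/d\theta[- \frac{\sqrt{2} \sqrt{\theta - 3}}{3} + \frac{\sqrt{2} \sqrt{\theta^{2} + 1}}{4} - \frac{\cos{\left(3 \theta + \frac{\pi}{3} \right)}}{2} - \frac{2 \cos{\left(4 \theta^{2} + \frac{5 \theta}{4} - \frac{5}{3} \right)}}{3}] = \frac{64 \theta \sqrt{\theta - 3} \sqrt{\theta^{2} + 1} \sin{\left(4 \theta^{2} + \frac{5 \theta}{4} - \frac{5}{3} \right)} + 3 \sqrt{2} \theta \sqrt{\theta - 3} + 18 \sqrt{\theta - 3} \sqrt{\theta^{2} + 1} \sin{\left(3 \theta + \frac{\pi}{3} \right)} + 10 \sqrt{\theta - 3} \sqrt{\theta^{2} + 1} \sin{\left(4 \theta^{2} + \frac{5 \theta}{4} - \frac{5}{3} \right)} - 2 \sqrt{2} \sqrt{\theta^{2} + 1}}{12 \sqrt{\theta - 3} \sqrt{\theta^{2} + 1}} = f(\theta).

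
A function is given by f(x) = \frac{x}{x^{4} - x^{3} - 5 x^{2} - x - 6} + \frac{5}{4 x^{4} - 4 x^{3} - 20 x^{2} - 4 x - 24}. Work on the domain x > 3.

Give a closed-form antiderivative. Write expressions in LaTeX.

An antiderivative is F(x) = - \frac{- 34 \log{\left(x - 3 \right)} - 12 \log{\left(x + 2 \right)} + 23 \log{\left(x^{2} + 1 \right)} + 78 \operatorname{atan}{\left(x \right)}}{400}.

Factor the denominator (4 \left(x - 3\right) \left(x + 2\right) \left(x^{2} + 1\right)) and decompose: f = - \frac{23 x + 39}{200 \left(x^{2} + 1\right)} + \frac{3}{100 \left(x + 2\right)} + \frac{17}{200 \left(x - 3\right)}; each piece integrates to a log, atan, or power term.
Check: d/dx[- \frac{- 34 \log{\left(x - 3 \right)} - 12 \log{\left(x + 2 \right)} + 23 \log{\left(x^{2} + 1 \right)} + 78 \operatorname{atan}{\left(x \right)}}{400}] = \frac{4 x + 5}{4 x^{4} - 4 x^{3} - 20 x^{2} - 4 x - 24}, which equals f(x).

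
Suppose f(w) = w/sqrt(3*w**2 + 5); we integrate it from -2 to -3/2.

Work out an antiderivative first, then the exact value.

f matches the chain-rule pattern g'(h)*h' with inner function h(w) = 3*w**2 + 5; substituting u = h(w) collapses the integral.
F(w) = sqrt(3*w**2 + 5)/3 is an antiderivative of f.
Check: d/dw[sqrt(3*w**2 + 5)/3] = w/sqrt(3*w**2 + 5) = f(w).
F(-3/2) = sqrt(47)/6; F(-2) = sqrt(17)/3.
Integral = F(-3/2) - F(-2) = -sqrt(17)/3 + sqrt(47)/6.

Antiderivative: F(w) = sqrt(3*w**2 + 5)/3; value = -sqrt(17)/3 + sqrt(47)/6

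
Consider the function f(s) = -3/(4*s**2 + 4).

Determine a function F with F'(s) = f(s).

An antiderivative is F(s) = -3*atan(s)/4.

An antiderivative F(s) passes only if d/ds[F] lands on f(s) exactly.
Check: d/ds[-3*atan(s)/4] = -3/(4*s**2 + 4) = f(s).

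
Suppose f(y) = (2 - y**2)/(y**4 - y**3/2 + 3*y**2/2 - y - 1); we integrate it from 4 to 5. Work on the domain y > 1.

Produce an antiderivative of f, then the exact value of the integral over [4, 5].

The denominator factors as (y - 1)*(2*y + 1)*(y**2 + 2); partial fractions split f into directly integrable pieces: 8*(y - 5)/(27*(y**2 + 2)) - 28/(27*(2*y + 1)) + 2/(9*(y - 1)).
F(y) = 2*log(y - 1)/9 - 14*log(y + 1/2)/27 + 4*log(y**2 + 2)/27 - 20*sqrt(2)*atan(sqrt(2)*y/2)/27 is an antiderivative of f.
Check: d/dy[2*log(y - 1)/9 - 14*log(y + 1/2)/27 + 4*log(y**2 + 2)/27 - 20*sqrt(2)*atan(sqrt(2)*y/2)/27] = (4 - 2*y**2)/(2*y**4 - y**3 + 3*y**2 - 2*y - 2), which equals f(y).
F(5) = -20*sqrt(2)*atan(5*sqrt(2)/2)/27 - 14*log(11/2)/27 + 2*log(4)/9 + 4*log(27)/27; F(4) = -20*sqrt(2)*atan(2*sqrt(2))/27 - 14*log(9/2)/27 + 2*log(3)/9 + 4*log(18)/27.
Integral = F(5) - F(4) = -20*sqrt(2)*atan(5*sqrt(2)/2)/27 - 14*log(11/2)/27 - 4*log(18)/27 - 2*log(3)/9 + 2*log(4)/9 + 4*log(27)/27 + 14*log(9/2)/27 + 20*sqrt(2)*atan(2*sqrt(2))/27.

Antiderivative: F(y) = 2*log(y - 1)/9 - 14*log(y + 1/2)/27 + 4*log(y**2 + 2)/27 - 20*sqrt(2)*atan(sqrt(2)*y/2)/27; value = -20*sqrt(2)*atan(5*sqrt(2)/2)/27 - 14*log(11/2)/27 - 4*log(18)/27 - 2*log(3)/9 + 2*log(4)/9 + 4*log(27)/27 + 14*log(9/2)/27 + 20*sqrt(2)*atan(2*sqrt(2))/27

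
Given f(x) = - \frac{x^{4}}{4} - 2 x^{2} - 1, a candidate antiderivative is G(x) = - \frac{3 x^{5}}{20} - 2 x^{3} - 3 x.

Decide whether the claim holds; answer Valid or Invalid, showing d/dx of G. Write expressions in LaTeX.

Invalid: d/dx[G] - f = - \frac{x^{4}}{2} - 4 x^{2} - 2, which is not 0.

d/dx[G] = - \frac{3 x^{4}}{4} - 6 x^{2} - 3
d/dx[G] - f(x) = - \frac{x^{4}}{2} - 4 x^{2} - 2 != 0.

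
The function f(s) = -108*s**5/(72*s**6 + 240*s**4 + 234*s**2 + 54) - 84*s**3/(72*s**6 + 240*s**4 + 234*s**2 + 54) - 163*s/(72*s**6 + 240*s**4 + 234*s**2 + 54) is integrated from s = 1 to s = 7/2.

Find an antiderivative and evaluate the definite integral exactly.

The integrand splits into summands that can be handled one at a time.
F(s) = -3*log(3*s**2 + 1)/4 - 5/(3*s**2 + 9/2) is an antiderivative of f.
Check: d/ds[-3*log(3*s**2 + 1)/4 - 5/(3*s**2 + 9/2)] = (-108*s**5 - 84*s**3 - 163*s)/(72*s**6 + 240*s**4 + 234*s**2 + 54), which equals f(s).
F(7/2) = -3*log(151/4)/4 - 4/33; F(1) = -3*log(4)/4 - 2/3.
Integral = F(7/2) - F(1) = -3*log(151/4)/4 + 6/11 + 3*log(4)/4.

Antiderivative: F(s) = -3*log(3*s**2 + 1)/4 - 5/(3*s**2 + 9/2); value = -3*log(151/4)/4 + 6/11 + 3*log(4)/4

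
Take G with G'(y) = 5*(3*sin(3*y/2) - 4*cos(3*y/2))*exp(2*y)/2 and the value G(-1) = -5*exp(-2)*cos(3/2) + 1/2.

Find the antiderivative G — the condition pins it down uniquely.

G(y) = -5*exp(2*y)*cos(3*y/2) + 1/2

G'(y) has the shape u'v + uv' for u = -5*cos(3*y/2) and v = exp(2*y) — it is the derivative of the product u*v.
A general antiderivative is -5*exp(2*y)*cos(3*y/2) + C.
The condition gives C = -5*exp(-2)*cos(3/2) + 1/2 - (-5*exp(-2)*cos(3/2)) = 1/2.
So G(y) = -5*exp(2*y)*cos(3*y/2) + 1/2.
Check: d/dy[-5*exp(2*y)*cos(3*y/2) + 1/2] = 15*exp(2*y)*sin(3*y/2)/2 - 10*exp(2*y)*cos(3*y/2), which equals G'(y).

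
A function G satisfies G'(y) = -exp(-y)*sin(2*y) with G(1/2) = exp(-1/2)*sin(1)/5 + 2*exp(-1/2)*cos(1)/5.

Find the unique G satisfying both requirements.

G(y) = exp(-y)*sin(2*y)/5 + 2*exp(-y)*cos(2*y)/5

The proposed G(y) is checked by its d/dy: the result must match the given G'(y).
A general antiderivative is exp(-y)*sin(2*y)/5 + 2*exp(-y)*cos(2*y)/5 + C.
The condition gives C = exp(-1/2)*sin(1)/5 + 2*exp(-1/2)*cos(1)/5 - (exp(-1/2)*sin(1)/5 + 2*exp(-1/2)*cos(1)/5) = 0.
So G(y) = exp(-y)*sin(2*y)/5 + 2*exp(-y)*cos(2*y)/5.
Check: d/dy[exp(-y)*sin(2*y)/5 + 2*exp(-y)*cos(2*y)/5] = -exp(-y)*sin(2*y) = G'(y).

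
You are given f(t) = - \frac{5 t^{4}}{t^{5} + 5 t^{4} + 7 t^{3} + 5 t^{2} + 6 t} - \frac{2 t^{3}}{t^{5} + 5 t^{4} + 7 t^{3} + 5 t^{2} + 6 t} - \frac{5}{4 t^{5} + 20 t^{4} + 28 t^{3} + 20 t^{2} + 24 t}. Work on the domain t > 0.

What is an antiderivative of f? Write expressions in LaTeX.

The denominator factors as 4 t \left(t + 2\right) \left(t + 3\right) \left(t^{2} + 1\right); partial fractions split f into directly integrable pieces: \frac{17 t + 33}{40 \left(t^{2} + 1\right)} - \frac{1409}{120 \left(t + 3\right)} + \frac{261}{40 \left(t + 2\right)} - \frac{5}{24 t}.
Check: d/dt[- \frac{5 \log{\left(t \right)}}{24} + \frac{261 \log{\left(t + 2 \right)}}{40} - \frac{1409 \log{\left(t + 3 \right)}}{120} + \frac{17 \log{\left(t^{2} + 1 \right)}}{80} + \frac{33 \operatorname{atan}{\left(t \right)}}{40}] = \frac{- 20 t^{4} - 8 t^{3} - 5}{4 t^{5} + 20 t^{4} + 28 t^{3} + 20 t^{2} + 24 t}, which equals f(t).

An antiderivative is F(t) = - \frac{5 \log{\left(t \right)}}{24} + \frac{261 \log{\left(t + 2 \right)}}{40} - \frac{1409 \log{\left(t + 3 \right)}}{120} + \frac{17 \log{\left(t^{2} + 1 \right)}}{80} + \frac{33 \operatorname{atan}{\left(t \right)}}{40}.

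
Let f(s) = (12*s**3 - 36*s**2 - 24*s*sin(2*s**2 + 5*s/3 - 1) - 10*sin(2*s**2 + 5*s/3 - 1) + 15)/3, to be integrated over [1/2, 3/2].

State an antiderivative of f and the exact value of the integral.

Antiderivative: F(s) = s**4 - 4*s**3 + 5*s + 2*cos(2*s**2 + 5*s/3 - 1); value = -3 - 2*cos(1/3) + 2*cos(6)

Differentiate the proposed F(s) back; it has to land on f(s) exactly.
F(s) = s**4 - 4*s**3 + 5*s + 2*cos(2*s**2 + 5*s/3 - 1) is an antiderivative of f.
Check: d/ds[s**4 - 4*s**3 + 5*s + 2*cos(2*s**2 + 5*s/3 - 1)] = 4*s**3 - 12*s**2 - 8*s*sin(2*s**2 + 5*s/3 - 1) - 10*sin(2*s**2 + 5*s/3 - 1)/3 + 5, which equals f(s).
F(3/2) = -15/16 + 2*cos(6); F(1/2) = 2*cos(1/3) + 33/16.
Integral = F(3/2) - F(1/2) = -3 - 2*cos(1/3) + 2*cos(6).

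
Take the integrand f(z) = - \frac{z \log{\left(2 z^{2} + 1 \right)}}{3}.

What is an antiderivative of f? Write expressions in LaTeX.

An antiderivative is F(z) = - \frac{z^{2} \log{\left(2 z^{2} + 1 \right)}}{6} + \frac{z^{2}}{6} - \frac{\log{\left(2 z^{2} + 1 \right)}}{12}.

For F(z) to be correct the identity F'(z) - f(z) = 0 must hold.
Check: d/dz[- \frac{z^{2} \log{\left(2 z^{2} + 1 \right)}}{6} + \frac{z^{2}}{6} - \frac{\log{\left(2 z^{2} + 1 \right)}}{12}] = - \frac{z \log{\left(2 z^{2} + 1 \right)}}{3} = f(z).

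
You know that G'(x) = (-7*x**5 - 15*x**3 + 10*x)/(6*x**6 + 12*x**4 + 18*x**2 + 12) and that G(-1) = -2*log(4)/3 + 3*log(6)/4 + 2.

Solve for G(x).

The proposed G(x) is checked by its d/dx: the result must match the given G'(x).
A general antiderivative is 3*log(3*x**2 + 3)/4 - 2*log(x**4 + x**2 + 2)/3 + C.
The condition gives C = -2*log(4)/3 + 3*log(6)/4 + 2 - (-2*log(4)/3 + 3*log(6)/4) = 2.
So G(x) = (9*log(3*x**2 + 3) - 8*log(x**4 + x**2 + 2) + 24)/12.
Check: d/dx[(9*log(3*x**2 + 3) - 8*log(x**4 + x**2 + 2) + 24)/12] = (-7*x**5 - 15*x**3 + 10*x)/(6*x**6 + 12*x**4 + 18*x**2 + 12) = G'(x).

G(x) = (9*log(3*x**2 + 3) - 8*log(x**4 + x**2 + 2) + 24)/12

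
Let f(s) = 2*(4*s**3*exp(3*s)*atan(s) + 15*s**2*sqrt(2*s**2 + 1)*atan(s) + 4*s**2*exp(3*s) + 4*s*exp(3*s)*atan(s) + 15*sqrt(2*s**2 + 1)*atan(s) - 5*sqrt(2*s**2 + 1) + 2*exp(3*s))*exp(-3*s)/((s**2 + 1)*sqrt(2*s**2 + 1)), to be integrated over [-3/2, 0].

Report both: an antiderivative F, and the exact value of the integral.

Recognize the product-rule pattern: f = u'v + uv' with u = 4*sqrt(2*s**2 + 1) - 10*exp(-3*s), v = atan(s), so integration by parts undoes it.
F(s) = 2*(2*sqrt(2*s**2 + 1)*exp(3*s) - 5)*exp(-3*s)*atan(s) is an antiderivative of f.
Check: d/ds[2*(2*sqrt(2*s**2 + 1)*exp(3*s) - 5)*exp(-3*s)*atan(s)] = (8*s**3*exp(3*s)*atan(s) + 30*s**2*sqrt(2*s**2 + 1)*atan(s) + 8*s**2*exp(3*s) + 8*s*exp(3*s)*atan(s) + 30*sqrt(2*s**2 + 1)*atan(s) - 10*sqrt(2*s**2 + 1) + 4*exp(3*s))/(s**2*sqrt(2*s**2 + 1)*exp(3*s) + sqrt(2*s**2 + 1)*exp(3*s)), which equals f(s).
F(0) = 0; F(-3/2) = -2*sqrt(22)*atan(3/2) + 10*exp(9/2)*atan(3/2).
Integral = F(0) - F(-3/2) = -10*exp(9/2)*atan(3/2) + 2*sqrt(22)*atan(3/2).

Antiderivative: F(s) = 2*(2*sqrt(2*s**2 + 1)*exp(3*s) - 5)*exp(-3*s)*atan(s); value = -10*exp(9/2)*atan(3/2) + 2*sqrt(22)*atan(3/2)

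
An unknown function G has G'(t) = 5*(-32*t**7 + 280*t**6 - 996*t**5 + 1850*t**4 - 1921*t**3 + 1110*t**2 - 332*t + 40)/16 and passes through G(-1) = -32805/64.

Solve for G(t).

G(t) = -5*t**8/4 + 25*t**7/2 - 415*t**6/8 + 925*t**5/8 - 9605*t**4/64 + 925*t**3/8 - 415*t**2/8 + 25*t/2 - 5/4

The substitution u = -t**2 + 5*t/2 - 1 works: G'(t) is exactly (dG/du)*(du/dt) for that inner function.
A general antiderivative is -5*(-t**2 + 5*t/2 - 1)**4/4 + C.
The condition gives C = -32805/64 - (-32805/64) = 0.
So G(t) = -5*t**8/4 + 25*t**7/2 - 415*t**6/8 + 925*t**5/8 - 9605*t**4/64 + 925*t**3/8 - 415*t**2/8 + 25*t/2 - 5/4.
Check: d/dt[-5*t**8/4 + 25*t**7/2 - 415*t**6/8 + 925*t**5/8 - 9605*t**4/64 + 925*t**3/8 - 415*t**2/8 + 25*t/2 - 5/4] = -10*t**7 + 175*t**6/2 - 1245*t**5/4 + 4625*t**4/8 - 9605*t**3/16 + 2775*t**2/8 - 415*t/4 + 25/2, which equals G'(t).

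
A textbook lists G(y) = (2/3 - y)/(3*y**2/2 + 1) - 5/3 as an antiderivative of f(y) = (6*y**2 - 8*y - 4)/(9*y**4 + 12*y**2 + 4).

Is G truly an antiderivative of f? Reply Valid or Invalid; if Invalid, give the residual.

Valid - differentiating G returns exactly f.

d/dy[G] = (6*y**2 - 8*y - 4)/(9*y**4 + 12*y**2 + 4)
This equals f(y) exactly, so the claim holds.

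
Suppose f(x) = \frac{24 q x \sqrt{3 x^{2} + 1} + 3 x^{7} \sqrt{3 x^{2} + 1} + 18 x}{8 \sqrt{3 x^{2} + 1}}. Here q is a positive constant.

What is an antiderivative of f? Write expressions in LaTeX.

Any candidate F(x) must reproduce f(x) exactly when differentiated.
Check: d/dx[\frac{3 q x^{2}}{2} + \frac{3 x^{8}}{64} + \frac{3 \sqrt{3 x^{2} + 1}}{4}] = \frac{24 q x \sqrt{3 x^{2} + 1} + 3 x^{7} \sqrt{3 x^{2} + 1} + 18 x}{8 \sqrt{3 x^{2} + 1}} = f(x).

An antiderivative is F(x) = \frac{3 q x^{2}}{2} + \frac{3 x^{8}}{64} + \frac{3 \sqrt{3 x^{2} + 1}}{4}.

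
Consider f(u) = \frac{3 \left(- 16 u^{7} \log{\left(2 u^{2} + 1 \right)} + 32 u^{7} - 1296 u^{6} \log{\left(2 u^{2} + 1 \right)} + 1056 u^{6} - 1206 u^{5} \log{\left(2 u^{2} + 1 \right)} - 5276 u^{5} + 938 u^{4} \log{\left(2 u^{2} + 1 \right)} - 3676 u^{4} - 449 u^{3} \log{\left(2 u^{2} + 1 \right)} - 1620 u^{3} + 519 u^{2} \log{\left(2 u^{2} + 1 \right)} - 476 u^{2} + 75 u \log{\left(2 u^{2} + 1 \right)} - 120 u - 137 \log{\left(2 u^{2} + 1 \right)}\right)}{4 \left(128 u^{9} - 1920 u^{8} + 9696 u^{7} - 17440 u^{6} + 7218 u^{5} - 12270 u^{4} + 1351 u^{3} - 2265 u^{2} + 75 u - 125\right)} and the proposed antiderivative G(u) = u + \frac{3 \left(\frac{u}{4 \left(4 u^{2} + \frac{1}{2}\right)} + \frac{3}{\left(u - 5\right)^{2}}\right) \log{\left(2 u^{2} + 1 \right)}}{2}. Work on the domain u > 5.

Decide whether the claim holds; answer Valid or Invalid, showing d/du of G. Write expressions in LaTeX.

Invalid: d/du[G] - f = 1, which is not 0.

d/du[G] = \frac{512 u^{9} - 7680 u^{8} - 48 u^{7} \log{\left(2 u^{2} + 1 \right)} + 38880 u^{7} - 3888 u^{6} \log{\left(2 u^{2} + 1 \right)} - 66592 u^{6} - 3618 u^{5} \log{\left(2 u^{2} + 1 \right)} + 13044 u^{5} + 2814 u^{4} \log{\left(2 u^{2} + 1 \right)} - 60108 u^{4} - 1347 u^{3} \log{\left(2 u^{2} + 1 \right)} + 544 u^{3} + 1557 u^{2} \log{\left(2 u^{2} + 1 \right)} - 10488 u^{2} + 225 u \log{\left(2 u^{2} + 1 \right)} - 60 u - 411 \log{\left(2 u^{2} + 1 \right)} - 500}{512 u^{9} - 7680 u^{8} + 38784 u^{7} - 69760 u^{6} + 28872 u^{5} - 49080 u^{4} + 5404 u^{3} - 9060 u^{2} + 300 u - 500}
d/du[G] - f(u) = 1 != 0.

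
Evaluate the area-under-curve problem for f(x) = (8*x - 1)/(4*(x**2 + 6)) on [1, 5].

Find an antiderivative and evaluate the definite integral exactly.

Antiderivative: F(x) = (24*log(x**2 + 6) - sqrt(6)*atan(sqrt(6)*x/6))/24; value = -log(7) - sqrt(6)*atan(5*sqrt(6)/6)/24 + sqrt(6)*atan(sqrt(6)/6)/24 + log(31)

Since d/dx undoes antidifferentiation here, F'(x) = f(x) is required of F(x).
F(x) = (24*log(x**2 + 6) - sqrt(6)*atan(sqrt(6)*x/6))/24 is an antiderivative of f.
Check: d/dx[(24*log(x**2 + 6) - sqrt(6)*atan(sqrt(6)*x/6))/24] = (8*x - 1)/(4*x**2 + 24), which equals f(x).
F(5) = -sqrt(6)*atan(5*sqrt(6)/6)/24 + log(31); F(1) = -sqrt(6)*atan(sqrt(6)/6)/24 + log(7).
Integral = F(5) - F(1) = -log(7) - sqrt(6)*atan(5*sqrt(6)/6)/24 + sqrt(6)*atan(sqrt(6)/6)/24 + log(31).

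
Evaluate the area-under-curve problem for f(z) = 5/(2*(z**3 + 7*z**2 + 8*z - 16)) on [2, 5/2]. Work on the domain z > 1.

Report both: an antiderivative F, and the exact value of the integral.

Factor the denominator (2*(z - 1)*(z + 4)**2) and decompose: f = -1/(10*(z + 4)) - 1/(2*(z + 4)**2) + 1/(10*(z - 1)); each piece integrates to a log, atan, or power term.
F(z) = (z*log(z - 1) - z*log(z + 4) + 4*log(z - 1) - 4*log(z + 4) + 5)/(10*z + 40) is an antiderivative of f.
Check: d/dz[(z*log(z - 1) - z*log(z + 4) + 4*log(z - 1) - 4*log(z + 4) + 5)/(10*z + 40)] = 5/(2*z**3 + 14*z**2 + 16*z - 32), which equals f(z).
F(5/2) = -log(13/2)/10 + log(3/2)/10 + 1/13; F(2) = 1/12 - log(6)/10.
Integral = F(5/2) - F(2) = -log(13/2)/10 - 1/156 + log(3/2)/10 + log(6)/10.

Antiderivative: F(z) = (z*log(z - 1) - z*log(z + 4) + 4*log(z - 1) - 4*log(z + 4) + 5)/(10*z + 40); value = -log(13/2)/10 - 1/156 + log(3/2)/10 + log(6)/10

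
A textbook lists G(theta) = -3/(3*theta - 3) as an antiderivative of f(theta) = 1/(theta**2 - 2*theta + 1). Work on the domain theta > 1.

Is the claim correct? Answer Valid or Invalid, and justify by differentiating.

Valid. The derivative of G reproduces f.

d/dtheta[G] = 1/(theta**2 - 2*theta + 1)
This equals f(theta) exactly, so the claim holds.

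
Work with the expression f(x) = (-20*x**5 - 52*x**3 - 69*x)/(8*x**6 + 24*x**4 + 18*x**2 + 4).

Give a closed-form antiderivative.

An antiderivative F(x) passes only if d/dx[F] lands on f(x) exactly.
Check: d/dx[-5*log(x**2 + 2)/4 + 4/(2*x**2 + 1)] = (-20*x**5 - 52*x**3 - 69*x)/(8*x**6 + 24*x**4 + 18*x**2 + 4) = f(x).

An antiderivative is F(x) = -5*log(x**2 + 2)/4 + 4/(2*x**2 + 1).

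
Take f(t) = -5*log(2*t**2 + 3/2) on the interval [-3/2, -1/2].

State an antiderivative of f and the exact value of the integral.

A first test for any F(t): its t-derivative must equal f(t) identically.
F(t) = -5*t*log(2*t**2 + 3/2) + 10*t - 5*sqrt(3)*atan(2*sqrt(3)*t/3) is an antiderivative of f.
Check: d/dt[-5*t*log(2*t**2 + 3/2) + 10*t - 5*sqrt(3)*atan(2*sqrt(3)*t/3)] = -5*log(2*t**2 + 3/2) = f(t).
F(-1/2) = -5 + 5*log(2)/2 + 5*sqrt(3)*pi/6; F(-3/2) = -15 + 5*sqrt(3)*pi/3 + 15*log(6)/2.
Integral = F(-1/2) - F(-3/2) = -15*log(6)/2 - 5*sqrt(3)*pi/6 + 5*log(2)/2 + 10.

Antiderivative: F(t) = -5*t*log(2*t**2 + 3/2) + 10*t - 5*sqrt(3)*atan(2*sqrt(3)*t/3); value = -15*log(6)/2 - 5*sqrt(3)*pi/6 + 5*log(2)/2 + 10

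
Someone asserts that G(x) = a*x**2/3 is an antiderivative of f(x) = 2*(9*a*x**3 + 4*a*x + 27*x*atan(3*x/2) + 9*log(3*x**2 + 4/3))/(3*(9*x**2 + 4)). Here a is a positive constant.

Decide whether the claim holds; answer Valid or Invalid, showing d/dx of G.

d/dx[G] = 2*a*x/3
d/dx[G] - f(x) = (-18*x*atan(3*x/2) - 6*log(3*x**2 + 4/3))/(9*x**2 + 4) != 0.

Invalid: d/dx[G] - f = (-18*x*atan(3*x/2) - 6*log(3*x**2 + 4/3))/(9*x**2 + 4), which is not 0.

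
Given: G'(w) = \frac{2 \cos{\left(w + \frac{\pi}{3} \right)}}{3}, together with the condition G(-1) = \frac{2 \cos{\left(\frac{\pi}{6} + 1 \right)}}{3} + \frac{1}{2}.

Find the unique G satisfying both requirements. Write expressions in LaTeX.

G(w) = \frac{4 \sin{\left(w + \frac{\pi}{3} \right)} + 3}{6}

A first test for any G(w): its w-derivative must equal the given G'(w).
A general antiderivative is \frac{2 \sin{\left(w + \frac{\pi}{3} \right)}}{3} + C.
The condition gives C = \frac{2 \cos{\left(\frac{\pi}{6} + 1 \right)}}{3} + \frac{1}{2} - (\frac{2 \cos{\left(\frac{\pi}{6} + 1 \right)}}{3}) = \frac{1}{2}.
So G(w) = \frac{4 \sin{\left(w + \frac{\pi}{3} \right)} + 3}{6}.
Check: d/dw[\frac{4 \sin{\left(w + \frac{\pi}{3} \right)} + 3}{6}] = \frac{2 \cos{\left(w + \frac{\pi}{3} \right)}}{3} = G'(w).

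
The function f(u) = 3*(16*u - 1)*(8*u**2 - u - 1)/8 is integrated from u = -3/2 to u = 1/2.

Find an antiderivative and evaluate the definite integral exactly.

f matches the chain-rule pattern g'(h)*h' with inner function h(u) = -4*u**2 + u/2 + 1/2; substituting w = h(u) collapses the integral.
F(u) = 3*(8*u**2 - u - 1)**2/16 is an antiderivative of f.
Check: d/du[3*(8*u**2 - u - 1)**2/16] = 48*u**3 - 9*u**2 - 45*u/8 + 3/8, which equals f(u).
F(1/2) = 3/64; F(-3/2) = 4107/64.
Integral = F(1/2) - F(-3/2) = -513/8.

Antiderivative: F(u) = 3*(8*u**2 - u - 1)**2/16; value = -513/8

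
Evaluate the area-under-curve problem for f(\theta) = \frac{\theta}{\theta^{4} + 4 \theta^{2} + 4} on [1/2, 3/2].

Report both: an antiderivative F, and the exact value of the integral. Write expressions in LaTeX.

f matches the chain-rule pattern g'(h)*h' with inner function h(\theta) = \theta^{2} + 2; substituting u = h(\theta) collapses the integral.
F(\theta) = - \frac{1}{2 \left(\theta^{2} + 2\right)} is an antiderivative of f.
Check: d/d\theta[- \frac{1}{2 \left(\theta^{2} + 2\right)}] = \frac{\theta}{\theta^{4} + 4 \theta^{2} + 4} = f(\theta).
F(3/2) = - \frac{2}{17}; F(1/2) = - \frac{2}{9}.
Integral = F(3/2) - F(1/2) = \frac{16}{153}.

Antiderivative: F(\theta) = - \frac{1}{2 \left(\theta^{2} + 2\right)}; value = \frac{16}{153}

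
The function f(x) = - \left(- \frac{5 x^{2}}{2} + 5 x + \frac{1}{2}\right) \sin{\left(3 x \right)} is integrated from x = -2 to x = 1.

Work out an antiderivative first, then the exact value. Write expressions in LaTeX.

An antiderivative F(x) passes only if d/dx[F] lands on f(x) exactly.
F(x) = \frac{- 45 x^{2} \cos{\left(3 x \right)} + 30 x \sin{\left(3 x \right)} + 90 x \cos{\left(3 x \right)} - 30 \sin{\left(3 x \right)} + 19 \cos{\left(3 x \right)}}{54} is an antiderivative of f.
Check: d/dx[\frac{- 45 x^{2} \cos{\left(3 x \right)} + 30 x \sin{\left(3 x \right)} + 90 x \cos{\left(3 x \right)} - 30 \sin{\left(3 x \right)} + 19 \cos{\left(3 x \right)}}{54}] = \frac{5 x^{2} \sin{\left(3 x \right)}}{2} - 5 x \sin{\left(3 x \right)} - \frac{\sin{\left(3 x \right)}}{2}, which equals f(x).
F(1) = \frac{32 \cos{\left(3 \right)}}{27}; F(-2) = - \frac{341 \cos{\left(6 \right)}}{54} + \frac{5 \sin{\left(6 \right)}}{3}.
Integral = F(1) - F(-2) = \frac{32 \cos{\left(3 \right)}}{27} - \frac{5 \sin{\left(6 \right)}}{3} + \frac{341 \cos{\left(6 \right)}}{54}.

Antiderivative: F(x) = \frac{- 45 x^{2} \cos{\left(3 x \right)} + 30 x \sin{\left(3 x \right)} + 90 x \cos{\left(3 x \right)} - 30 \sin{\left(3 x \right)} + 19 \cos{\left(3 x \right)}}{54}; value = \frac{32 \cos{\left(3 \right)}}{27} - \frac{5 \sin{\left(6 \right)}}{3} + \frac{341 \cos{\left(6 \right)}}{54}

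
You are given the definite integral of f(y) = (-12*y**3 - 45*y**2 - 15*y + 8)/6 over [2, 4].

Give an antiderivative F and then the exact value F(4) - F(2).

Antiderivative: F(y) = -y**4/2 - 5*y**3/2 - 5*y**2/4 + 4*y/3; value = -817/3

Check any antiderivative F(y) by computing F'(y) and comparing it with f(y).
F(y) = -y**4/2 - 5*y**3/2 - 5*y**2/4 + 4*y/3 is an antiderivative of f.
Check: d/dy[-y**4/2 - 5*y**3/2 - 5*y**2/4 + 4*y/3] = -2*y**3 - 15*y**2/2 - 5*y/2 + 4/3, which equals f(y).
F(4) = -908/3; F(2) = -91/3.
Integral = F(4) - F(2) = -817/3.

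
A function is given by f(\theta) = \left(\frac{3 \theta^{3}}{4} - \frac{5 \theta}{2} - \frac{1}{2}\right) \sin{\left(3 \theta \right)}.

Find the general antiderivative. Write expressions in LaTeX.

A first test for any F(\theta): its \theta-derivative must equal f(\theta) identically.
Check: d/d\theta[- \frac{\theta^{3} \cos{\left(3 \theta \right)}}{4} + \frac{\theta^{2} \sin{\left(3 \theta \right)}}{4} + \theta \cos{\left(3 \theta \right)} - \frac{\sin{\left(3 \theta \right)}}{3} + \frac{\cos{\left(3 \theta \right)}}{6}] = \frac{3 \theta^{3} \sin{\left(3 \theta \right)}}{4} - \frac{5 \theta \sin{\left(3 \theta \right)}}{2} - \frac{\sin{\left(3 \theta \right)}}{2}, which equals f(\theta).

F(\theta) = - \frac{\theta^{3} \cos{\left(3 \theta \right)}}{4} + \frac{\theta^{2} \sin{\left(3 \theta \right)}}{4} + \theta \cos{\left(3 \theta \right)} - \frac{\sin{\left(3 \theta \right)}}{3} + \frac{\cos{\left(3 \theta \right)}}{6} + C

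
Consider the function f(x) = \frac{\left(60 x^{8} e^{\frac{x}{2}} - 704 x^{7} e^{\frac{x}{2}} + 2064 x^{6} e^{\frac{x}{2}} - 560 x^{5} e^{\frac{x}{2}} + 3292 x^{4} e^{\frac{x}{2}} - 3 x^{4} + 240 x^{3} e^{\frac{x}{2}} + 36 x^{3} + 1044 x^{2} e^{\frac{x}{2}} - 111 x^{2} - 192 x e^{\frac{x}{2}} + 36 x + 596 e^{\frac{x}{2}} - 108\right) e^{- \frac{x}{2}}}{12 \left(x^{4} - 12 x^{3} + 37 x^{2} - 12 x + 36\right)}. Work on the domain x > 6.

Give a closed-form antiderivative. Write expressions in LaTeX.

Whatever form F(x) takes, F'(x) = f(x) is non-negotiable.
Check: d/dx[\frac{\left(6 x^{6} e^{\frac{x}{2}} - 34 x^{5} e^{\frac{x}{2}} - 6 x^{4} e^{\frac{x}{2}} - 36 x^{3} e^{\frac{x}{2}} - 4 x^{2} e^{\frac{x}{2}} + 12 x e^{\frac{x}{2}} \operatorname{atan}{\left(x \right)} + 18 x e^{\frac{x}{2}} + 3 x - 72 e^{\frac{x}{2}} \operatorname{atan}{\left(x \right)} + 26 e^{\frac{x}{2}} - 18\right) e^{- \frac{x}{2}}}{6 \left(x - 6\right)}] = \frac{60 x^{8} e^{\frac{x}{2}} - 704 x^{7} e^{\frac{x}{2}} + 2064 x^{6} e^{\frac{x}{2}} - 560 x^{5} e^{\frac{x}{2}} + 3292 x^{4} e^{\frac{x}{2}} - 3 x^{4} + 240 x^{3} e^{\frac{x}{2}} + 36 x^{3} + 1044 x^{2} e^{\frac{x}{2}} - 111 x^{2} - 192 x e^{\frac{x}{2}} + 36 x + 596 e^{\frac{x}{2}} - 108}{12 x^{4} e^{\frac{x}{2}} - 144 x^{3} e^{\frac{x}{2}} + 444 x^{2} e^{\frac{x}{2}} - 144 x e^{\frac{x}{2}} + 432 e^{\frac{x}{2}}}, which equals f(x).

An antiderivative is F(x) = \frac{\left(6 x^{6} e^{\frac{x}{2}} - 34 x^{5} e^{\frac{x}{2}} - 6 x^{4} e^{\frac{x}{2}} - 36 x^{3} e^{\frac{x}{2}} - 4 x^{2} e^{\frac{x}{2}} + 12 x e^{\frac{x}{2}} \operatorname{atan}{\left(x \right)} + 18 x e^{\frac{x}{2}} + 3 x - 72 e^{\frac{x}{2}} \operatorname{atan}{\left(x \right)} + 26 e^{\frac{x}{2}} - 18\right) e^{- \frac{x}{2}}}{6 \left(x - 6\right)}.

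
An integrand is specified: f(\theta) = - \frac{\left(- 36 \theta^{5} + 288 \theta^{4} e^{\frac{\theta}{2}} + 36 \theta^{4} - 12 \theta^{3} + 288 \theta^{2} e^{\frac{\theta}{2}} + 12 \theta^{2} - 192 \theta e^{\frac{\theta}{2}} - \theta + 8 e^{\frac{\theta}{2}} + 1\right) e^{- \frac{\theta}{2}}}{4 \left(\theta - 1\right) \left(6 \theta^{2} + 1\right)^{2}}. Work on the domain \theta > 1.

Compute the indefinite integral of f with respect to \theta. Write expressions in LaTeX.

F(\theta) = \frac{\left(- 6 \theta^{2} - 4 \left(6 \theta^{2} + 1\right) e^{\frac{\theta}{2}} \log{\left(2 \theta - 2 \right)} + 8 e^{\frac{\theta}{2}} - 1\right) e^{- \frac{\theta}{2}}}{2 \left(6 \theta^{2} + 1\right)} + C

Recover f(\theta) by differentiating a candidate F(\theta); any mismatch rules it out.
Check: d/d\theta[\frac{\left(- 6 \theta^{2} - 4 \left(6 \theta^{2} + 1\right) e^{\frac{\theta}{2}} \log{\left(2 \theta - 2 \right)} + 8 e^{\frac{\theta}{2}} - 1\right) e^{- \frac{\theta}{2}}}{2 \left(6 \theta^{2} + 1\right)}] = \frac{36 \theta^{5} - 288 \theta^{4} e^{\frac{\theta}{2}} - 36 \theta^{4} + 12 \theta^{3} - 288 \theta^{2} e^{\frac{\theta}{2}} - 12 \theta^{2} + 192 \theta e^{\frac{\theta}{2}} + \theta - 8 e^{\frac{\theta}{2}} - 1}{144 \theta^{5} e^{\frac{\theta}{2}} - 144 \theta^{4} e^{\frac{\theta}{2}} + 48 \theta^{3} e^{\frac{\theta}{2}} - 48 \theta^{2} e^{\frac{\theta}{2}} + 4 \theta e^{\frac{\theta}{2}} - 4 e^{\frac{\theta}{2}}}, which equals f(\theta).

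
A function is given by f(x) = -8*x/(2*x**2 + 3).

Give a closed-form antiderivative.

An antiderivative is F(x) = -2*log(2*x**2 + 3).

f matches the chain-rule pattern g'(h)*h' with inner function h(x) = 2*x**2 + 3; substituting u = h(x) collapses the integral.
Check: d/dx[-2*log(2*x**2 + 3)] = -8*x/(2*x**2 + 3) = f(x).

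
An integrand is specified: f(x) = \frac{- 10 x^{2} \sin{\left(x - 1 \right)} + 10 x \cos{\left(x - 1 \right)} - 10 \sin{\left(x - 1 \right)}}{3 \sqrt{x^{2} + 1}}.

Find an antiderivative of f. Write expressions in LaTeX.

An antiderivative is F(x) = \frac{10 \sqrt{x^{2} + 1} \cos{\left(x - 1 \right)}}{3}.

Recognize the product-rule pattern: f = u'v + uv' with u = \frac{10 \sqrt{x^{2} + 1}}{3}, v = \cos{\left(x - 1 \right)}, so integration by parts undoes it.
Check: d/dx[\frac{10 \sqrt{x^{2} + 1} \cos{\left(x - 1 \right)}}{3}] = \frac{- 10 x^{2} \sin{\left(x - 1 \right)} + 10 x \cos{\left(x - 1 \right)} - 10 \sin{\left(x - 1 \right)}}{3 \sqrt{x^{2} + 1}} = f(x).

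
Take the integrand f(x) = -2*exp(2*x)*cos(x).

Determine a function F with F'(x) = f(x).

Recover f(x) by differentiating a candidate F(x); any mismatch rules it out.
Check: d/dx[-2*exp(2*x)*sin(x)/5 - 4*exp(2*x)*cos(x)/5] = -2*exp(2*x)*cos(x) = f(x).

An antiderivative is F(x) = -2*exp(2*x)*sin(x)/5 - 4*exp(2*x)*cos(x)/5.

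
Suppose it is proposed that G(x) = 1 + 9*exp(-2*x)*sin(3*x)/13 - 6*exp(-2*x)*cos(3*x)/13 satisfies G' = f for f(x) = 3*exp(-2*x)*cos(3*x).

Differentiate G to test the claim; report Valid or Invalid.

d/dx[G] = 3*exp(-2*x)*cos(3*x)
This equals f(x) exactly, so the claim holds.

Valid: G'(x) = f(x).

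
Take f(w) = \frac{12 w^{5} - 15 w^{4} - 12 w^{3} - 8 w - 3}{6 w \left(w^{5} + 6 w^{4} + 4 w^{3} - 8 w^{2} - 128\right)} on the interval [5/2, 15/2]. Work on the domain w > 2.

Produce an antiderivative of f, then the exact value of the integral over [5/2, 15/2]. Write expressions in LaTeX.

Antiderivative: F(w) = \frac{675 w \log{\left(w \right)} + 1450 w \log{\left(w - 2 \right)} + 365741 w \log{\left(w + 4 \right)} - 11133 w \log{\left(w^{2} + 4 \right)} - 62838 w \operatorname{atan}{\left(\frac{w}{2} \right)} + 2700 \log{\left(w \right)} + 5800 \log{\left(w - 2 \right)} + 1462964 \log{\left(w + 4 \right)} - 44532 \log{\left(w^{2} + 4 \right)} - 251352 \operatorname{atan}{\left(\frac{w}{2} \right)} + 919860}{172800 w + 691200}; value = - \frac{365741 \log{\left(\frac{13}{2} \right)}}{172800} - \frac{3491 \operatorname{atan}{\left(\frac{15}{4} \right)}}{9600} - \frac{15331}{43056} - \frac{1237 \log{\left(\frac{241}{4} \right)}}{19200} - \frac{\log{\left(\frac{5}{2} \right)}}{256} + \frac{29 \log{\left(2 \right)}}{3456} + \frac{\log{\left(\frac{15}{2} \right)}}{256} + \frac{29 \log{\left(\frac{11}{2} \right)}}{3456} + \frac{1237 \log{\left(\frac{41}{4} \right)}}{19200} + \frac{3491 \operatorname{atan}{\left(\frac{5}{4} \right)}}{9600} + \frac{365741 \log{\left(\frac{23}{2} \right)}}{172800}

The denominator factors as 6 w \left(w - 2\right) \left(w + 4\right)^{2} \left(w^{2} + 4\right); partial fractions split f into directly integrable pieces: - \frac{1237 w + 6982}{9600 \left(w^{2} + 4\right)} + \frac{365741}{172800 \left(w + 4\right)} - \frac{15331}{2880 \left(w + 4\right)^{2}} + \frac{29}{3456 \left(w - 2\right)} + \frac{1}{256 w}.
F(w) = \frac{675 w \log{\left(w \right)} + 1450 w \log{\left(w - 2 \right)} + 365741 w \log{\left(w + 4 \right)} - 11133 w \log{\left(w^{2} + 4 \right)} - 62838 w \operatorname{atan}{\left(\frac{w}{2} \right)} + 2700 \log{\left(w \right)} + 5800 \log{\left(w - 2 \right)} + 1462964 \log{\left(w + 4 \right)} - 44532 \log{\left(w^{2} + 4 \right)} - 251352 \operatorname{atan}{\left(\frac{w}{2} \right)} + 919860}{172800 w + 691200} is an antiderivative of f.
Check: d/dw[\frac{675 w \log{\left(w \right)} + 1450 w \log{\left(w - 2 \right)} + 365741 w \log{\left(w + 4 \right)} - 11133 w \log{\left(w^{2} + 4 \right)} - 62838 w \operatorname{atan}{\left(\frac{w}{2} \right)} + 2700 \log{\left(w \right)} + 5800 \log{\left(w - 2 \right)} + 1462964 \log{\left(w + 4 \right)} - 44532 \log{\left(w^{2} + 4 \right)} - 251352 \operatorname{atan}{\left(\frac{w}{2} \right)} + 919860}{172800 w + 691200}] = \frac{12 w^{5} - 15 w^{4} - 12 w^{3} - 8 w - 3}{6 w^{6} + 36 w^{5} + 24 w^{4} - 48 w^{3} - 768 w}, which equals f(w).
F(15/2) = - \frac{3491 \operatorname{atan}{\left(\frac{15}{4} \right)}}{9600} - \frac{1237 \log{\left(\frac{241}{4} \right)}}{19200} + \frac{\log{\left(\frac{15}{2} \right)}}{256} + \frac{29 \log{\left(\frac{11}{2} \right)}}{3456} + \frac{15331}{33120} + \frac{365741 \log{\left(\frac{23}{2} \right)}}{172800}; F(5/2) = - \frac{3491 \operatorname{atan}{\left(\frac{5}{4} \right)}}{9600} - \frac{1237 \log{\left(\frac{41}{4} \right)}}{19200} - \frac{29 \log{\left(2 \right)}}{3456} + \frac{\log{\left(\frac{5}{2} \right)}}{256} + \frac{15331}{18720} + \frac{365741 \log{\left(\frac{13}{2} \right)}}{172800}.
Integral = F(15/2) - F(5/2) = - \frac{365741 \log{\left(\frac{13}{2} \right)}}{172800} - \frac{3491 \operatorname{atan}{\left(\frac{15}{4} \right)}}{9600} - \frac{15331}{43056} - \frac{1237 \log{\left(\frac{241}{4} \right)}}{19200} - \frac{\log{\left(\frac{5}{2} \right)}}{256} + \frac{29 \log{\left(2 \right)}}{3456} + \frac{\log{\left(\frac{15}{2} \right)}}{256} + \frac{29 \log{\left(\frac{11}{2} \right)}}{3456} + \frac{1237 \log{\left(\frac{41}{4} \right)}}{19200} + \frac{3491 \operatorname{atan}{\left(\frac{5}{4} \right)}}{9600} + \frac{365741 \log{\left(\frac{23}{2} \right)}}{172800}.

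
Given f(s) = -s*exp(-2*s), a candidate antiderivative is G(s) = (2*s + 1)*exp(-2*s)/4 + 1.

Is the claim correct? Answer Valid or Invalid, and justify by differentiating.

Valid: G'(s) = f(s).

d/ds[G] = -s*exp(-2*s)
This equals f(s) exactly, so the claim holds.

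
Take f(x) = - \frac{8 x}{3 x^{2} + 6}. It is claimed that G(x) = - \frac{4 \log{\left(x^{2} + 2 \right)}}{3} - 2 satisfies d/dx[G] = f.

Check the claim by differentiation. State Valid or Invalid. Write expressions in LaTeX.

d/dx[G] = - \frac{8 x}{3 x^{2} + 6}
This equals f(x) exactly, so the claim holds.

Valid - differentiating G returns exactly f.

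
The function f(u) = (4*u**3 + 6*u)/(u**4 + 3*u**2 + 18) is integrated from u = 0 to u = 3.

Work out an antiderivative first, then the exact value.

The substitution w = u**4/3 + u**2 + 6 works: f is exactly (dF/dw)*(dw/du) for that inner function.
F(u) = log(u**4/3 + u**2 + 6) is an antiderivative of f.
Check: d/du[log(u**4/3 + u**2 + 6)] = (4*u**3 + 6*u)/(u**4 + 3*u**2 + 18) = f(u).
F(3) = log(42); F(0) = log(6).
Integral = F(3) - F(0) = -log(6) + log(42).

Antiderivative: F(u) = log(u**4/3 + u**2 + 6); value = -log(6) + log(42)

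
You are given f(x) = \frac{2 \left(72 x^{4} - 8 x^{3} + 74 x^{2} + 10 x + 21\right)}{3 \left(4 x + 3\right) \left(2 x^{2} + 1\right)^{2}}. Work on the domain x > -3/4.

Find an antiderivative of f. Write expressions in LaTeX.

An antiderivative is F(x) = \frac{18 x^{2} \log{\left(2 x + \frac{3}{2} \right)} + 2 x + 9 \log{\left(2 x + \frac{3}{2} \right)} - 1}{6 x^{2} + 3}.

Any candidate F(x) must reproduce f(x) exactly when differentiated.
Check: d/dx[\frac{18 x^{2} \log{\left(2 x + \frac{3}{2} \right)} + 2 x + 9 \log{\left(2 x + \frac{3}{2} \right)} - 1}{6 x^{2} + 3}] = \frac{144 x^{4} - 16 x^{3} + 148 x^{2} + 20 x + 42}{48 x^{5} + 36 x^{4} + 48 x^{3} + 36 x^{2} + 12 x + 9}, which equals f(x).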